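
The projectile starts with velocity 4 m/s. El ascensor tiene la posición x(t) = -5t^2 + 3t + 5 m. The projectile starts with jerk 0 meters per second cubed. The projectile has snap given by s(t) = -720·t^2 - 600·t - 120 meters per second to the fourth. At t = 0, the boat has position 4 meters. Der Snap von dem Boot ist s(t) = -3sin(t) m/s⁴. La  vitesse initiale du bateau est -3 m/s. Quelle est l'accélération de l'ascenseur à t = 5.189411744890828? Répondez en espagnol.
Para resolver esto, necesitamos tomar 2 derivadas de nuestra ecuación de la posición x(t) = -5·t^2 + 3·t + 5. Derivando la posición, obtenemos la velocidad: v(t) = 3 - 10·t. Tomando d/dt de v(t), encontramos a(t) = -10. De la ecuación de la aceleración a(t) = -10, sustituimos t = 5.189411744890828 para obtener a = -10.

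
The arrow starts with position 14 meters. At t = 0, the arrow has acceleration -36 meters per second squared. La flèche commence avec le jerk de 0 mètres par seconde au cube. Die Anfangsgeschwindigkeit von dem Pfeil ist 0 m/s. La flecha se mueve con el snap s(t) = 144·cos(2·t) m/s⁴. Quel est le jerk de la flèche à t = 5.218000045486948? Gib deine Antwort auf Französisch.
Nous devons intégrer notre équation du snap s(t) = 144·cos(2·t) 1 fois. L'intégrale du snap est le jerk. En utilisant j(0) = 0, nous obtenons j(t) = 72·sin(2·t). En utilisant j(t) = 72·sin(2·t) et en substituant t = 5.218000045486948, nous trouvons j = -61.0186474867324.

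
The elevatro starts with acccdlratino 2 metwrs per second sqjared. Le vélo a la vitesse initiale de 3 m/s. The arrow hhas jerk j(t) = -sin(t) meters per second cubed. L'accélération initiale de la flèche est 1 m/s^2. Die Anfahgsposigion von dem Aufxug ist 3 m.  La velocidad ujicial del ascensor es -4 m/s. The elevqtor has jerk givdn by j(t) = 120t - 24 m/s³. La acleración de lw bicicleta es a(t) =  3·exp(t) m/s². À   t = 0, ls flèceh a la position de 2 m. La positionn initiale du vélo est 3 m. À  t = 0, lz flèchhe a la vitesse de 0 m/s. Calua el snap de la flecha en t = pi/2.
Para resolver esto, necesitamos tomar 1 derivada de nuestra ecuación de la sacudida j(t) = -sin(t). Derivando la sacudida, obtenemos el snap: s(t) = -cos(t). Tenemos el snap s(t) = -cos(t). Sustituyendo t = pi/2: s(pi/2) = 0.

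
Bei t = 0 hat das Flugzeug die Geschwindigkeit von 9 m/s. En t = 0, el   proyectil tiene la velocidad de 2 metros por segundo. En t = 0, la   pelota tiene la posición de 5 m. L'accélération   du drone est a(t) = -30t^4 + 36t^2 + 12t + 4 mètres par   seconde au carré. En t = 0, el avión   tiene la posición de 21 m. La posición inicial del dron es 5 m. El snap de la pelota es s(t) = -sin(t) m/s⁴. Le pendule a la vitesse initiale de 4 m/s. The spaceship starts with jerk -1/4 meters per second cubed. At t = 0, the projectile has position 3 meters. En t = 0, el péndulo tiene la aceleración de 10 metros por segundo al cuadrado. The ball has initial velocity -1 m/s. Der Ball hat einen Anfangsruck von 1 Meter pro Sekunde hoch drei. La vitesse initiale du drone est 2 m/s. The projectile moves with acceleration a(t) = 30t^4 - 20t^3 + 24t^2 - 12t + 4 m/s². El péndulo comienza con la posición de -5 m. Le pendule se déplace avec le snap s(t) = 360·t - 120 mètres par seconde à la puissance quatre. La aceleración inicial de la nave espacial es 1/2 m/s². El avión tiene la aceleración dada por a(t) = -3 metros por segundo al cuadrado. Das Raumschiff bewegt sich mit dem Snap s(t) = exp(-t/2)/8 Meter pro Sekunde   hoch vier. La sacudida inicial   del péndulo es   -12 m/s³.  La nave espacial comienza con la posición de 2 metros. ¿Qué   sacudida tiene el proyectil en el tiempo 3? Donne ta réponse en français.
En partant de l'accélération a(t) = 30·t^4 - 20·t^3 + 24·t^2 - 12·t + 4, nous prenons 1 dérivée. En prenant d/dt de a(t), nous trouvons j(t) = 120·t^3 - 60·t^2 + 48·t - 12. Nous avons le jerk j(t) = 120·t^3 - 60·t^2 + 48·t - 12. En substituant t = 3: j(3) = 2832.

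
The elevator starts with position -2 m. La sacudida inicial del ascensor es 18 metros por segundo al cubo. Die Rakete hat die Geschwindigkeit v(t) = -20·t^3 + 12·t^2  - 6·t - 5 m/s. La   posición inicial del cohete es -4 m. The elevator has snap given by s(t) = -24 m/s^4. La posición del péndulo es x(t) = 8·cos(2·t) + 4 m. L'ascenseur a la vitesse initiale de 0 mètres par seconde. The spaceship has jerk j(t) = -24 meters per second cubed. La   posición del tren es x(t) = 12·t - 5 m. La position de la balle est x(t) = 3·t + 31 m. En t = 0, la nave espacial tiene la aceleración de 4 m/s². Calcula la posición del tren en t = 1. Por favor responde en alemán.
Aus der Gleichung für die Position x(t) = 12·t - 5, setzen wir t = 1 ein und erhalten x = 7.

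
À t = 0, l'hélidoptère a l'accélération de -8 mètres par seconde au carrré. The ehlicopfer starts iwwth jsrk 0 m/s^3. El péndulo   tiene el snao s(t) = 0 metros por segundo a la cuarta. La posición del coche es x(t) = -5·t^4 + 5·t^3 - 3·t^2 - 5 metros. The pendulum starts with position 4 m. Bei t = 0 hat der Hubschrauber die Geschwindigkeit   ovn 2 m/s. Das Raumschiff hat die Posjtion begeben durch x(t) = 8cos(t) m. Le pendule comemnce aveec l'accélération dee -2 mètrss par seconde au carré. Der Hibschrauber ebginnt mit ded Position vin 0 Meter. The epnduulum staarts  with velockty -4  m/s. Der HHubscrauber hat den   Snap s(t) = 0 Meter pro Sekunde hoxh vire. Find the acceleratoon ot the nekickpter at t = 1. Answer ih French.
En partant du snap s(t) = 0, nous prenons 2 intégrales. La primitive du snap, avec j(0) = 0, donne le jerk: j(t) = 0. L'intégrale du jerk est l'accélération. En utilisant a(0) = -8, nous obtenons a(t) = -8. De l'équation de l'accélération a(t) = -8, nous substituons t = 1 pour obtenir a = -8.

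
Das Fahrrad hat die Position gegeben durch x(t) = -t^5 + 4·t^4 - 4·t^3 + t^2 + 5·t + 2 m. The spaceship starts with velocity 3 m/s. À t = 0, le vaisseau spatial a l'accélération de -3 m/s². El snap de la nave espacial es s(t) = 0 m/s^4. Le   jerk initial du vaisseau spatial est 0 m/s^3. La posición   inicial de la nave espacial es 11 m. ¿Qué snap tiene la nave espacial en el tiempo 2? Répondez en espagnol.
Usando s(t) = 0 y sustituyendo t = 2, encontramos s = 0.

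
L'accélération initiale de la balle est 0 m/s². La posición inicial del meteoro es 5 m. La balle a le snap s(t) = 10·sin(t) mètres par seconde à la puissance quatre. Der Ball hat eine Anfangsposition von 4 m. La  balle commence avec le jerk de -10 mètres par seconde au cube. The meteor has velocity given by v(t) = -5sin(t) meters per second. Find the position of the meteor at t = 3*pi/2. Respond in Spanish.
Necesitamos integrar nuestra ecuación de la velocidad v(t) = -5·sin(t) 1 vez. La antiderivada de la velocidad es la posición. Usando x(0) = 5, obtenemos x(t) = 5·cos(t). Usando x(t) = 5·cos(t) y sustituyendo t = 3*pi/2, encontramos x = 0.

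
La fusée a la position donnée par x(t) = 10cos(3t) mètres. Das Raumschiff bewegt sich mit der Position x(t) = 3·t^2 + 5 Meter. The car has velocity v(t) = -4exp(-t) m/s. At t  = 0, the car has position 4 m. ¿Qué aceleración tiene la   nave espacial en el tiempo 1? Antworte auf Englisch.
We must differentiate our position equation x(t) = 3·t^2 + 5 2 times. The derivative of position gives velocity: v(t) = 6·t. The derivative of velocity gives acceleration: a(t) = 6. We have acceleration a(t) = 6. Substituting t = 1: a(1) = 6.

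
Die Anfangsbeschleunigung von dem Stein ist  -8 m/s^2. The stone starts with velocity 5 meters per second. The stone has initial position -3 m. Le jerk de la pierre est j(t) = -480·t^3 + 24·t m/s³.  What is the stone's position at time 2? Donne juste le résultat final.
The position at t = 2 is x = -249.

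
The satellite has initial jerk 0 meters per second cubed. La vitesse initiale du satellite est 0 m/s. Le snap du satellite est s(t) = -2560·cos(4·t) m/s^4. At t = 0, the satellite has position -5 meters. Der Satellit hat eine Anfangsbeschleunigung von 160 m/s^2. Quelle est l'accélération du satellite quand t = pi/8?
Nous devons intégrer notre équation du snap s(t) = -2560·cos(4·t) 2 fois. En intégrant le snap et en utilisant la condition initiale j(0) = 0, nous obtenons j(t) = -640·sin(4·t). L'intégrale du jerk, avec a(0) = 160, donne l'accélération: a(t) = 160·cos(4·t). Nous avons l'accélération a(t) = 160·cos(4·t). En substituant t = pi/8: a(pi/8) = 0.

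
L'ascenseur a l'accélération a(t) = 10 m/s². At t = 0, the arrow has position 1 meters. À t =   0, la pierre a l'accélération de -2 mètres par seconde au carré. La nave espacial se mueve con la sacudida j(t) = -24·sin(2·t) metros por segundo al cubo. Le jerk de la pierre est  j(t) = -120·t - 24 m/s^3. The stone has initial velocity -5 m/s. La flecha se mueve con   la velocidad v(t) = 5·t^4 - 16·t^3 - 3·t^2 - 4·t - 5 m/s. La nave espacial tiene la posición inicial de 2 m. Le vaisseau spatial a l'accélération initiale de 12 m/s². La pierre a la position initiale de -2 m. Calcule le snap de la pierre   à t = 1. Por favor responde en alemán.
Ausgehend von dem Ruck j(t) = -120·t - 24, nehmen wir 1 Ableitung. Mit d/dt von j(t) finden wir s(t) = -120. Wir haben den Snap s(t) = -120. Durch Einsetzen von t = 1: s(1) = -120.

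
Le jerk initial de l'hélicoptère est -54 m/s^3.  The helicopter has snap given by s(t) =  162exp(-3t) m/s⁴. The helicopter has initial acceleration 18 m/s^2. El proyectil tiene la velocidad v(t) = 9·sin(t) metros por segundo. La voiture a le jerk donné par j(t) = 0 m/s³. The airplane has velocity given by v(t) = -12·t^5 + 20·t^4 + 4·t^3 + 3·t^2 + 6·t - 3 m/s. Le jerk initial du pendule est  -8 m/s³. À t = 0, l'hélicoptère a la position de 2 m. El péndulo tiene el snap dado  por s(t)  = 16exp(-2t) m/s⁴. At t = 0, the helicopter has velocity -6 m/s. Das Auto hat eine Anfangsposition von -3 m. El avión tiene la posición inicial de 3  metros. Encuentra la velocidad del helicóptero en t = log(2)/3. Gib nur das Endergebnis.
En t = log(2)/3, v = -3.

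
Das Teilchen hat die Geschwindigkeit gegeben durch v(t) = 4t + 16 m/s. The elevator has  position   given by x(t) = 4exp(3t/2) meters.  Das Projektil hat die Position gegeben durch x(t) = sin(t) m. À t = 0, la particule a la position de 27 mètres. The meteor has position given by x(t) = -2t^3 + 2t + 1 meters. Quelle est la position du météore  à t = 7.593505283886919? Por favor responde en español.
Usando x(t) = -2·t^3 + 2·t + 1 y sustituyendo t = 7.593505283886919, encontramos x = -859.516103537150.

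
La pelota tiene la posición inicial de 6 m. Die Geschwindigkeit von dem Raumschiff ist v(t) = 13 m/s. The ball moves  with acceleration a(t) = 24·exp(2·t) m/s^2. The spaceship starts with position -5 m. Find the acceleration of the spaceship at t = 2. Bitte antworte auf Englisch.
Starting from velocity v(t) = 13, we take 1 derivative. Differentiating velocity, we get acceleration: a(t) = 0. We have acceleration a(t) = 0. Substituting t = 2: a(2) = 0.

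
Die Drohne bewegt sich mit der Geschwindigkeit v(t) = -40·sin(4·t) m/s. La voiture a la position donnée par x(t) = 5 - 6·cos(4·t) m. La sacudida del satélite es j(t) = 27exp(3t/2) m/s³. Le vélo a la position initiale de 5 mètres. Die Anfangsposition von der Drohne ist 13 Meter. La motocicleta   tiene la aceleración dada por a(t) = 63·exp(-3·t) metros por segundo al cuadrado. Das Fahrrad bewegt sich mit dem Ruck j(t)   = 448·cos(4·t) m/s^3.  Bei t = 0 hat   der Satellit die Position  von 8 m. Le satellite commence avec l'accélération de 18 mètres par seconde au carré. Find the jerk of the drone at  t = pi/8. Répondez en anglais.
We must differentiate our velocity equation v(t) = -40·sin(4·t) 2 times. Taking d/dt of v(t), we find a(t) = -160·cos(4·t). Differentiating acceleration, we get jerk: j(t) = 640·sin(4·t). We have jerk j(t) = 640·sin(4·t). Substituting t = pi/8: j(pi/8) = 640.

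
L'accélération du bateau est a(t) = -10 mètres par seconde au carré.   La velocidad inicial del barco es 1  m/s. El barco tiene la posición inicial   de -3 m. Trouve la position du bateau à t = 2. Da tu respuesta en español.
Para resolver esto, necesitamos tomar 2 antiderivadas de nuestra ecuación de la aceleración a(t) = -10. Integrando la aceleración y usando la condición inicial v(0) = 1, obtenemos v(t) = 1 - 10·t. La antiderivada de la velocidad es la posición. Usando x(0) = -3, obtenemos x(t) = -5·t^2 + t - 3. Usando x(t) = -5·t^2 + t - 3 y sustituyendo t = 2, encontramos x = -21.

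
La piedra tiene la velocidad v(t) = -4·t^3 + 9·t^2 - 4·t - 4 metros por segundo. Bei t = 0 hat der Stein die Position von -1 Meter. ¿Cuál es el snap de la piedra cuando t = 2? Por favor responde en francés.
En partant de la vitesse v(t) = -4·t^3 + 9·t^2 - 4·t - 4, nous prenons 3 dérivées. En dérivant la vitesse, nous obtenons l'accélération: a(t) = -12·t^2 + 18·t - 4. La dérivée de l'accélération donne le jerk: j(t) = 18 - 24·t. La dérivée du jerk donne le snap: s(t) = -24. De l'équation du snap s(t) = -24, nous substituons t = 2 pour obtenir s = -24.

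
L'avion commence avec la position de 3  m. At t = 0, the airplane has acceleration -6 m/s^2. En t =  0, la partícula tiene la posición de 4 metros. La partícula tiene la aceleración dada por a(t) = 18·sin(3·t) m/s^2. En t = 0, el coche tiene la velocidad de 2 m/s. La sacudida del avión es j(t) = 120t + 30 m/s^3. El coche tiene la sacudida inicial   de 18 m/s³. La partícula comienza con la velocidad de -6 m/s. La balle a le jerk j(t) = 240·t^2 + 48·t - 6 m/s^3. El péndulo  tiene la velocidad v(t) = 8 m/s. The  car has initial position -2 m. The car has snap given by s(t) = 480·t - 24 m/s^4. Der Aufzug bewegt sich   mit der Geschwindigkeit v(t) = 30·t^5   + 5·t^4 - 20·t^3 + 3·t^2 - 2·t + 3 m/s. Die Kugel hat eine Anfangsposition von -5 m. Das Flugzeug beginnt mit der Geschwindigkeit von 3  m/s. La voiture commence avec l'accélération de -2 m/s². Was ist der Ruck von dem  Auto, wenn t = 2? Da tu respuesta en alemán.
Wir müssen die Stammfunktion unserer Gleichung für den Snap s(t) = 480·t - 24 1-mal finden. Mit ∫s(t)dt und Anwendung von j(0) = 18, finden wir j(t) = 240·t^2 - 24·t + 18. Mit j(t) = 240·t^2 - 24·t + 18 und Einsetzen von t = 2, finden wir j = 930.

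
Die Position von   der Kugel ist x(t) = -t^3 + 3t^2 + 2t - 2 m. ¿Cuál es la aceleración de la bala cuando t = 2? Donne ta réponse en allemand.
Um dies zu lösen, müssen wir 2 Ableitungen unserer Gleichung für die Position x(t) = -t^3 + 3·t^2 + 2·t - 2 nehmen. Mit d/dt von x(t) finden wir v(t) = -3·t^2 + 6·t + 2. Mit d/dt von v(t) finden wir a(t) = 6 - 6·t. Wir haben die Beschleunigung a(t) = 6 - 6·t. Durch Einsetzen von t = 2: a(2) = -6.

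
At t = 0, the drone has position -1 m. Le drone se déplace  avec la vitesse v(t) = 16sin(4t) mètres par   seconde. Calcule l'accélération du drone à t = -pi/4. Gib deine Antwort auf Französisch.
Nous devons dériver notre équation de la vitesse v(t) = 16·sin(4·t) 1 fois. En prenant d/dt de v(t), nous trouvons a(t) = 64·cos(4·t). Nous avons l'accélération a(t) = 64·cos(4·t). En substituant t = -pi/4: a(-pi/4) = -64.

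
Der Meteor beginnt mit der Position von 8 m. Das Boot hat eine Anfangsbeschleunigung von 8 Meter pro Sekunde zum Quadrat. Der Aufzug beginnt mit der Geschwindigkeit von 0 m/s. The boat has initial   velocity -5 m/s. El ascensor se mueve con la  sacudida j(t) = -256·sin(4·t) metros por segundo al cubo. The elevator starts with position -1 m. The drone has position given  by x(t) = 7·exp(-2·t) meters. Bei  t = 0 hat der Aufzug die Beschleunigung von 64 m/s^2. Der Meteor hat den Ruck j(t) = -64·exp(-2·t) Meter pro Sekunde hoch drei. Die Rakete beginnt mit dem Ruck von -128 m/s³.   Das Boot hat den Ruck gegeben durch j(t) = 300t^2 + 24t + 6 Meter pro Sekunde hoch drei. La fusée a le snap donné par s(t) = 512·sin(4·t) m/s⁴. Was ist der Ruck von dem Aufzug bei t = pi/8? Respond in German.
Wir haben den Ruck j(t) = -256·sin(4·t). Durch Einsetzen von t = pi/8: j(pi/8) = -256.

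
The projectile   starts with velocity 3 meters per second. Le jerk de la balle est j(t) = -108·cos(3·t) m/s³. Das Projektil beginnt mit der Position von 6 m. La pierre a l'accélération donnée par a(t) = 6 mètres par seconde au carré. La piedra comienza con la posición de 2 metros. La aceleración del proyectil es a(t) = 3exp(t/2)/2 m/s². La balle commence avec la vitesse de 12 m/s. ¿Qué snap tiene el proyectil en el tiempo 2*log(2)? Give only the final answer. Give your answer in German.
Bei t = 2*log(2), s = 3/4.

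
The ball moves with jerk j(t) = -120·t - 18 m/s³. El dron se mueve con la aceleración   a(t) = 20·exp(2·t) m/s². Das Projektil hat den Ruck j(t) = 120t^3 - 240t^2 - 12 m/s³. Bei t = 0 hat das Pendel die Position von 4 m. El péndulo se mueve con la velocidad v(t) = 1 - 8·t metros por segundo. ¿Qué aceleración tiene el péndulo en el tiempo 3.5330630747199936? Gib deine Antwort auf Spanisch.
Partiendo de la velocidad v(t) = 1 - 8·t, tomamos 1 derivada. La derivada de la velocidad da la aceleración: a(t) = -8. Usando a(t) = -8 y sustituyendo t = 3.5330630747199936, encontramos a = -8.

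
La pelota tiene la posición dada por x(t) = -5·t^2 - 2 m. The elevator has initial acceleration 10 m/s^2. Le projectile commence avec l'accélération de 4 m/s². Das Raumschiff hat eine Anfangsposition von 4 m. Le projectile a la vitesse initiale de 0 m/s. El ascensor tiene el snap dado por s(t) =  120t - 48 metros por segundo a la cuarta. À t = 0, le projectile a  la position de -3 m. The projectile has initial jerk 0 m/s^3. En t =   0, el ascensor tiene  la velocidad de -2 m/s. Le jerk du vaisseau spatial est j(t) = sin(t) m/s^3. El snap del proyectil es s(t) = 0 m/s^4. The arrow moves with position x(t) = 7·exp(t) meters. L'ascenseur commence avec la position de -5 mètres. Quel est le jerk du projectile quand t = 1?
En partant du snap s(t) = 0, nous prenons 1 intégrale. La primitive du snap est le jerk. En utilisant j(0) = 0, nous obtenons j(t) = 0. En utilisant j(t) = 0 et en substituant t = 1, nous trouvons j = 0.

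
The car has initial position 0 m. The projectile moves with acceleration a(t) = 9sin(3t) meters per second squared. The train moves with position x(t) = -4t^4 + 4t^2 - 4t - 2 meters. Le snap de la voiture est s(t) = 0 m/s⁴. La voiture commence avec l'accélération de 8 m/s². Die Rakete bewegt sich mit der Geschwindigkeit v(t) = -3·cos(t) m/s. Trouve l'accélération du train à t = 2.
Nous devons dériver notre équation de la position x(t) = -4·t^4 + 4·t^2 - 4·t - 2 2 fois. En dérivant la position, nous obtenons la vitesse: v(t) = -16·t^3 + 8·t - 4. La dérivée de la vitesse donne l'accélération: a(t) = 8 - 48·t^2. Nous avons l'accélération a(t) = 8 - 48·t^2. En substituant t = 2: a(2) = -184.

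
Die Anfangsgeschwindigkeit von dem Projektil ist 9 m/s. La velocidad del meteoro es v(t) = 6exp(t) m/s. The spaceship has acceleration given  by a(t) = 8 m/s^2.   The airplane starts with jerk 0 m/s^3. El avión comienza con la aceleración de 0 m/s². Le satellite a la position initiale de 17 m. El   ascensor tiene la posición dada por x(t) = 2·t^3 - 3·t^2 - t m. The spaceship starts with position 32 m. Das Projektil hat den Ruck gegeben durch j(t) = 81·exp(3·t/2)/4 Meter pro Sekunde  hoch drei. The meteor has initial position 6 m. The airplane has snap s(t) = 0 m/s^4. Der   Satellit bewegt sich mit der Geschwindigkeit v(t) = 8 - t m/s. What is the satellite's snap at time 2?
Starting from velocity v(t) = 8 - t, we take 3 derivatives. Differentiating velocity, we get acceleration: a(t) = -1. Taking d/dt of a(t), we find j(t) = 0. The derivative of jerk gives snap: s(t) = 0. Using s(t) = 0 and substituting t = 2, we find s = 0.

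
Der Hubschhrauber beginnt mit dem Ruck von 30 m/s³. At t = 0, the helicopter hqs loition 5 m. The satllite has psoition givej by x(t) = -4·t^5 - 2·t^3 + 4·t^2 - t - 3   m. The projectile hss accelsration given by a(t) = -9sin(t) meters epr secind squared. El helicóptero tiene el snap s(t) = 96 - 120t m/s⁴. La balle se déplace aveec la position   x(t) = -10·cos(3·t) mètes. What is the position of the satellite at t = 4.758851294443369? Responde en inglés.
From the given position equation x(t) = -4·t^5 - 2·t^3 + 4·t^2 - t - 3, we substitute t = 4.758851294443369 to get x = -9895.43255217254.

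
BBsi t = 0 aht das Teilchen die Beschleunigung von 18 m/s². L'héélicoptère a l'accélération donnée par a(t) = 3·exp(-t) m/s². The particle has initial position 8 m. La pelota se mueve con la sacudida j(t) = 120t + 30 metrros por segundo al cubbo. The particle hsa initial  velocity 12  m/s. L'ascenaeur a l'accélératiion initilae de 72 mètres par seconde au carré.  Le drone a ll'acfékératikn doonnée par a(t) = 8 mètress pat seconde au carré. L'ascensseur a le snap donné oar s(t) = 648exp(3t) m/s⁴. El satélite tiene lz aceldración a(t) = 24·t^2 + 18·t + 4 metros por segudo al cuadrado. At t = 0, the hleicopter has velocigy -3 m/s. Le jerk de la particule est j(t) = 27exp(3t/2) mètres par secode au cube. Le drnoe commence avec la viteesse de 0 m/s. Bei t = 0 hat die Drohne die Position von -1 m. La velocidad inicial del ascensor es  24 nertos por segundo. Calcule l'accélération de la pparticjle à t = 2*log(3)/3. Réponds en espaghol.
Necesitamos integrar nuestra ecuación de la sacudida j(t) = 27·exp(3·t/2) 1 vez. Integrando la sacudida y usando la condición inicial a(0) = 18, obtenemos a(t) = 18·exp(3·t/2). Tenemos la aceleración a(t) = 18·exp(3·t/2). Sustituyendo t = 2*log(3)/3: a(2*log(3)/3) = 54.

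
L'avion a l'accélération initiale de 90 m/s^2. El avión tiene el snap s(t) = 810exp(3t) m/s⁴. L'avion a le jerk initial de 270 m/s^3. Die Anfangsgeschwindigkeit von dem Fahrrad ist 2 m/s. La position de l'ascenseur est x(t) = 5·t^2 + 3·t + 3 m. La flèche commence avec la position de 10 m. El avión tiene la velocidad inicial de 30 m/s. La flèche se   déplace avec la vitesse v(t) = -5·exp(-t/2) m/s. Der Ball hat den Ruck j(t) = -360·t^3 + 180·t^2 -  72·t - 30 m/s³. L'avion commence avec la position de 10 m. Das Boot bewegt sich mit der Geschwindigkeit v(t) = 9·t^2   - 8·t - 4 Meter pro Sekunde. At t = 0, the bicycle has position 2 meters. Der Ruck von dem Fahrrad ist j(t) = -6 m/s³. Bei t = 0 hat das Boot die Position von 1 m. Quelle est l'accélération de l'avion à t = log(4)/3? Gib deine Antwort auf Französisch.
Nous devons trouver l'intégrale de notre équation du snap s(t) = 810·exp(3·t) 2 fois. L'intégrale du snap, avec j(0) = 270, donne le jerk: j(t) = 270·exp(3·t). En intégrant le jerk et en utilisant la condition initiale a(0) = 90, nous obtenons a(t) = 90·exp(3·t). De l'équation de l'accélération a(t) = 90·exp(3·t), nous substituons t = log(4)/3 pour obtenir a = 360.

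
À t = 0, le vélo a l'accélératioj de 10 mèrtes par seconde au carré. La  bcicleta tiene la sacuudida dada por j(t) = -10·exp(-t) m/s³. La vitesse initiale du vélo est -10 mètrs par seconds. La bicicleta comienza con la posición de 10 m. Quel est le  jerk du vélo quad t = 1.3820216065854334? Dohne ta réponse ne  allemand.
Wir haben den Ruck j(t) = -10·exp(-t). Durch Einsetzen von t = 1.3820216065854334: j(1.3820216065854334) = -2.51070473941222.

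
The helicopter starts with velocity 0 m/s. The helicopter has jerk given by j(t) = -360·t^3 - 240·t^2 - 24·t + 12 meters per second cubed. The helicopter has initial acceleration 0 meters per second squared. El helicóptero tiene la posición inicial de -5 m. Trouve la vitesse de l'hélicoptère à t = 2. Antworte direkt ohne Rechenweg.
La vitesse à t = 2 est v = -904.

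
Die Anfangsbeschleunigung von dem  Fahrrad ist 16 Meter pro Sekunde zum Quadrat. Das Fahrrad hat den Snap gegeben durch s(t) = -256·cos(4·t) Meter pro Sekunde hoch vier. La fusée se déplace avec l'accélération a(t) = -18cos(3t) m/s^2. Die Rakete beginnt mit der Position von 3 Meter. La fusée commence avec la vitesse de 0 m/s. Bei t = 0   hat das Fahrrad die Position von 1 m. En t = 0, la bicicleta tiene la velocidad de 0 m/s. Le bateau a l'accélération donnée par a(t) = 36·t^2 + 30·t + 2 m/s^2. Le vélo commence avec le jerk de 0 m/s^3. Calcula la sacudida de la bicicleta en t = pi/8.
Para resolver esto, necesitamos tomar 1 integral de nuestra ecuación del snap s(t) = -256·cos(4·t). La integral del snap es la sacudida. Usando j(0) = 0, obtenemos j(t) = -64·sin(4·t). Usando j(t) = -64·sin(4·t) y sustituyendo t = pi/8, encontramos j = -64.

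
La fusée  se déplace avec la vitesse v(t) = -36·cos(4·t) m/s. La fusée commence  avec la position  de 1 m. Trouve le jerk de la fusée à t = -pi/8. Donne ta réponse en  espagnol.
Para resolver esto, necesitamos tomar 2 derivadas de nuestra ecuación de la velocidad v(t) = -36·cos(4·t). Tomando d/dt de v(t), encontramos a(t) = 144·sin(4·t). Derivando la aceleración, obtenemos la sacudida: j(t) = 576·cos(4·t). De la ecuación de la sacudida j(t) = 576·cos(4·t), sustituimos t = -pi/8 para obtener j = 0.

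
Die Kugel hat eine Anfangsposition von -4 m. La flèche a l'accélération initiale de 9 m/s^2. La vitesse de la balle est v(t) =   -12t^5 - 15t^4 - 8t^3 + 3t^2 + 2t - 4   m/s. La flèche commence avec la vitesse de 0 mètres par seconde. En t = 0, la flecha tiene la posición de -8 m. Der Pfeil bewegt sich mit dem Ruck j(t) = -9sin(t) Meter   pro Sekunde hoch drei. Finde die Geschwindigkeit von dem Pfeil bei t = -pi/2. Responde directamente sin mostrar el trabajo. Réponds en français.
À t = -pi/2, v = -9.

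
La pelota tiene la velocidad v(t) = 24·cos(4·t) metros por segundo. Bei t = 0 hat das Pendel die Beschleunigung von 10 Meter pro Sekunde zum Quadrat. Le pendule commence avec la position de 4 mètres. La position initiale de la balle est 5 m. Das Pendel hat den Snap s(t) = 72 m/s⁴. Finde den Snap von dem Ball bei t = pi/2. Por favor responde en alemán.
Um dies zu lösen, müssen wir 3 Ableitungen unserer Gleichung für die Geschwindigkeit v(t) = 24·cos(4·t) nehmen. Durch Ableiten von der Geschwindigkeit erhalten wir die Beschleunigung: a(t) = -96·sin(4·t). Mit d/dt von a(t) finden wir j(t) = -384·cos(4·t). Die Ableitung von dem Ruck ergibt den Snap: s(t) = 1536·sin(4·t). Mit s(t) = 1536·sin(4·t) und Einsetzen von t = pi/2, finden wir s = 0.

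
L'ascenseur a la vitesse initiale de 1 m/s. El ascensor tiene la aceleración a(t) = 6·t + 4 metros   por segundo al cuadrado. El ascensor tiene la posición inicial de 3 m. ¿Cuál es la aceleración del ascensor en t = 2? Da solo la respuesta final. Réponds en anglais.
The acceleration at t = 2 is a = 16.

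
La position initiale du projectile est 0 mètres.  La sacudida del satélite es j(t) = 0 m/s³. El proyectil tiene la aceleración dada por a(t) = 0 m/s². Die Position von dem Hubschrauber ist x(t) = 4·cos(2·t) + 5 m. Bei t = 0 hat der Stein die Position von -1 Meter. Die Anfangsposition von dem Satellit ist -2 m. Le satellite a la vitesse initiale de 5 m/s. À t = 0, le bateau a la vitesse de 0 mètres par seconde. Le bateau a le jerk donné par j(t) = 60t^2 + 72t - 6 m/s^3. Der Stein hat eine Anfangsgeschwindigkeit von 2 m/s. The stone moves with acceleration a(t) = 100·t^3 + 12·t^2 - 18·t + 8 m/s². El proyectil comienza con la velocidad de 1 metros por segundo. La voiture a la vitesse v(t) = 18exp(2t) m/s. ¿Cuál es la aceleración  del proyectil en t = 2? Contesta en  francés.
De l'équation de l'accélération a(t) = 0, nous substituons t = 2 pour obtenir a = 0.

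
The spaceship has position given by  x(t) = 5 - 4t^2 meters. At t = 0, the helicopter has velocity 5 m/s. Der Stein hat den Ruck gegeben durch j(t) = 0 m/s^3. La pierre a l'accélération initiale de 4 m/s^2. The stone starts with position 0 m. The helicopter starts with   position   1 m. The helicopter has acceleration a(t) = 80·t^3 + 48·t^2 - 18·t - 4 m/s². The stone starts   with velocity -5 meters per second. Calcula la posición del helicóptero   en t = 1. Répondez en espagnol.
Partiendo de la aceleración a(t) = 80·t^3 + 48·t^2 - 18·t - 4, tomamos 2 antiderivadas. Tomando ∫a(t)dt y aplicando v(0) = 5, encontramos v(t) = 20·t^4 + 16·t^3 - 9·t^2 - 4·t + 5. La integral de la velocidad es la posición. Usando x(0) = 1, obtenemos x(t) = 4·t^5 + 4·t^4 - 3·t^3 - 2·t^2 + 5·t + 1. Usando x(t) = 4·t^5 + 4·t^4 - 3·t^3 - 2·t^2 + 5·t + 1 y sustituyendo t = 1, encontramos x = 9.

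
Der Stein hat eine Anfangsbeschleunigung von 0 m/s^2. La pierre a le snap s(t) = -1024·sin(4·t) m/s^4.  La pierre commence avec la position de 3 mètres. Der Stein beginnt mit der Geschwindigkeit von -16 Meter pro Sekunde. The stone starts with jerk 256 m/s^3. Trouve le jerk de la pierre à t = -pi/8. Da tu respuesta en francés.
En partant du snap s(t) = -1024·sin(4·t), nous prenons 1 primitive. La primitive du snap, avec j(0) = 256, donne le jerk: j(t) = 256·cos(4·t). Nous avons le jerk j(t) = 256·cos(4·t). En substituant t = -pi/8: j(-pi/8) = 0.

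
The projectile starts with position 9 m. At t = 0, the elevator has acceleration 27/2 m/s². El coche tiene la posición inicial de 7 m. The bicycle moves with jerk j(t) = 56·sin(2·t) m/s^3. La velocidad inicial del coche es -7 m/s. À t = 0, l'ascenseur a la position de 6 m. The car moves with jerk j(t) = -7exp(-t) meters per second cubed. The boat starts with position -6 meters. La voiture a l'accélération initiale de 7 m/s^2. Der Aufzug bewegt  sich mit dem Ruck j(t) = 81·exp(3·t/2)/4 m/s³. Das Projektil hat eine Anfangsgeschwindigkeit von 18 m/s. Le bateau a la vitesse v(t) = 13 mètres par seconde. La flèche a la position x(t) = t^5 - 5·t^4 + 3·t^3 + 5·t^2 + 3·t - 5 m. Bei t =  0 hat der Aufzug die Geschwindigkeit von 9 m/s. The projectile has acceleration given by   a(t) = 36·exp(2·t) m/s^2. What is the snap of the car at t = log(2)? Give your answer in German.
Um dies zu lösen, müssen wir 1 Ableitung unserer Gleichung für den Ruck j(t) = -7·exp(-t) nehmen. Mit d/dt von j(t) finden wir s(t) = 7·exp(-t). Wir haben den Snap s(t) = 7·exp(-t). Durch Einsetzen von t = log(2): s(log(2)) = 7/2.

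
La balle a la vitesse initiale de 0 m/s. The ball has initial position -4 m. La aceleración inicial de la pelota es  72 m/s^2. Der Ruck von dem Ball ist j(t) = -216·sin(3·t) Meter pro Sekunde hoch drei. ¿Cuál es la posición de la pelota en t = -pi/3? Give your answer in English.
To find the answer, we compute 3 integrals of j(t) = -216·sin(3·t). The antiderivative of jerk is acceleration. Using a(0) = 72, we get a(t) = 72·cos(3·t). The antiderivative of acceleration is velocity. Using v(0) = 0, we get v(t) = 24·sin(3·t). The antiderivative of velocity, with x(0) = -4, gives position: x(t) = 4 - 8·cos(3·t). From the given position equation x(t) = 4 - 8·cos(3·t), we substitute t = -pi/3 to get x = 12.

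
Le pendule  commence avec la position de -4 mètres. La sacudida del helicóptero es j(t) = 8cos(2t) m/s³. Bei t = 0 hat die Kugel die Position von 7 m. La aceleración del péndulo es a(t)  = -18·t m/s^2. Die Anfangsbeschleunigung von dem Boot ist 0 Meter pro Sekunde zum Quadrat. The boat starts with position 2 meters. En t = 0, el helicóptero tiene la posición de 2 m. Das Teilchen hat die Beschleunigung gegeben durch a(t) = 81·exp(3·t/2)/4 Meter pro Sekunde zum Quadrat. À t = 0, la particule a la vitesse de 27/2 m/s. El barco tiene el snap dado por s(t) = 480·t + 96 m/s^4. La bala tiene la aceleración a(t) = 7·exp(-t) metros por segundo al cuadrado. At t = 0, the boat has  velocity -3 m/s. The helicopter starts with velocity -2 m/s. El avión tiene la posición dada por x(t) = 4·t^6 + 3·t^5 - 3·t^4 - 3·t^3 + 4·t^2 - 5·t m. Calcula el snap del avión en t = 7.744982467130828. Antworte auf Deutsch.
Um dies zu lösen, müssen wir 4 Ableitungen unserer Gleichung für die Position x(t) = 4·t^6 + 3·t^5 - 3·t^4 - 3·t^3 + 4·t^2 - 5·t nehmen. Mit d/dt von x(t) finden wir v(t) = 24·t^5 + 15·t^4 - 12·t^3 - 9·t^2 + 8·t - 5. Durch Ableiten von der Geschwindigkeit erhalten wir die Beschleunigung: a(t) = 120·t^4 + 60·t^3 - 36·t^2 - 18·t + 8. Die Ableitung von der Beschleunigung ergibt den Ruck: j(t) = 480·t^3 + 180·t^2 - 72·t - 18. Durch Ableiten von dem Ruck erhalten wir den Snap: s(t) = 1440·t^2 + 360·t - 72. Mit s(t) = 1440·t^2 + 360·t - 72 und Einsetzen von t = 7.744982467130828, finden wir s = 89094.2386074431.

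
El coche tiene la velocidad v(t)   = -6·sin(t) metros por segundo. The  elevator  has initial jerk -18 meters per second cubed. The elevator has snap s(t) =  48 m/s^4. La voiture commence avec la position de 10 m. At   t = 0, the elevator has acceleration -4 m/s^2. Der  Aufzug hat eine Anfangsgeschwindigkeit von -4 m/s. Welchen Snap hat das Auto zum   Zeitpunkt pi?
Ausgehend von der Geschwindigkeit v(t) = -6·sin(t), nehmen wir 3 Ableitungen. Die Ableitung von der Geschwindigkeit ergibt die Beschleunigung: a(t) = -6·cos(t). Die Ableitung von der Beschleunigung ergibt den Ruck: j(t) = 6·sin(t). Mit d/dt von j(t) finden wir s(t) = 6·cos(t). Aus der Gleichung für den Snap s(t) = 6·cos(t), setzen wir t = pi ein und erhalten s = -6.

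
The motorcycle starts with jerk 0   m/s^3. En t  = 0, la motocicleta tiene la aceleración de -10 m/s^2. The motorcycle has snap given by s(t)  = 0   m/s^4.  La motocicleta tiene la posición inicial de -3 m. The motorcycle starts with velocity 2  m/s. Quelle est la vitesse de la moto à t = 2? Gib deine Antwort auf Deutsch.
Um dies zu lösen, müssen wir 3 Stammfunktionen unserer Gleichung für den Snap s(t) = 0 finden. Durch Integration von dem Snap und Verwendung der Anfangsbedingung j(0) = 0, erhalten wir j(t) = 0. Das Integral von dem Ruck ist die Beschleunigung. Mit a(0) = -10 erhalten wir a(t) = -10. Das Integral von der Beschleunigung ist die Geschwindigkeit. Mit v(0) = 2 erhalten wir v(t) = 2 - 10·t. Aus der Gleichung für die Geschwindigkeit v(t) = 2 - 10·t, setzen wir t = 2 ein und erhalten v = -18.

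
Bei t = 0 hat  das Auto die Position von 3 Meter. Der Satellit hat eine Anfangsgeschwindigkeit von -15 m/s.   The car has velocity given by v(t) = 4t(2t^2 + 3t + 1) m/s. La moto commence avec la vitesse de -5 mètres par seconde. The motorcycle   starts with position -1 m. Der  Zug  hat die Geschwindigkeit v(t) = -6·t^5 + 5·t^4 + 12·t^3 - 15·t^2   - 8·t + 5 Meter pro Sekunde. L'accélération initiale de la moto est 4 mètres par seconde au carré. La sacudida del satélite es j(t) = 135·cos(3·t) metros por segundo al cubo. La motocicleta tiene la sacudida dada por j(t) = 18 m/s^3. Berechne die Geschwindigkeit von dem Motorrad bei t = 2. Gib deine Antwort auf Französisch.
Nous devons intégrer notre équation du jerk j(t) = 18 2 fois. En intégrant le jerk et en utilisant la condition initiale a(0) = 4, nous obtenons a(t) = 18·t + 4. En prenant ∫a(t)dt et en appliquant v(0) = -5, nous trouvons v(t) = 9·t^2 + 4·t - 5. De l'équation de la vitesse v(t) = 9·t^2 + 4·t - 5, nous substituons t = 2 pour obtenir v = 39.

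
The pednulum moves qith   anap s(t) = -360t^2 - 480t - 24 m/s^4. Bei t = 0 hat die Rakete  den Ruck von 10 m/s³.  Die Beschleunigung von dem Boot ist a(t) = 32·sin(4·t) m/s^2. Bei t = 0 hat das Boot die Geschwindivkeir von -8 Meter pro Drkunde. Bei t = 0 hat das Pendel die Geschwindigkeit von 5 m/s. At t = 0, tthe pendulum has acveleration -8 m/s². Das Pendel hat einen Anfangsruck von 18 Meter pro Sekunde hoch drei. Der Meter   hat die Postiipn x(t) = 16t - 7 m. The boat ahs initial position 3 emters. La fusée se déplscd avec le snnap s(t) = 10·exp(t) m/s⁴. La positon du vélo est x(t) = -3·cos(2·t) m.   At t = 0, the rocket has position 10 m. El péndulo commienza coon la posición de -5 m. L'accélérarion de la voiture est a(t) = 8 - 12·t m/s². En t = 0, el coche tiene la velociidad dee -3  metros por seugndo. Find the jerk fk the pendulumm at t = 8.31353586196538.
To solve this, we need to take 1 antiderivative of our snap equation s(t) = -360·t^2 - 480·t - 24. Taking ∫s(t)dt and applying j(0) = 18, we find j(t) = -120·t^3 - 240·t^2 - 24·t + 18. From the given jerk equation j(t) = -120·t^3 - 240·t^2 - 24·t + 18, we substitute t = 8.31353586196538 to get j = -85719.7782561846.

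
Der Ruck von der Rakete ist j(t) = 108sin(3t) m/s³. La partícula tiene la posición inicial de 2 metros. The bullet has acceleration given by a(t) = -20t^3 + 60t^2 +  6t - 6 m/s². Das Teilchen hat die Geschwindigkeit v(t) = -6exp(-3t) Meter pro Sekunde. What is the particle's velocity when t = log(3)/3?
From the given velocity equation v(t) = -6·exp(-3·t), we substitute t = log(3)/3 to get v = -2.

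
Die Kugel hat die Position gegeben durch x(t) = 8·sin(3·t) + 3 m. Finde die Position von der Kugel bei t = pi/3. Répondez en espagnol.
Tenemos la posición x(t) = 8·sin(3·t) + 3. Sustituyendo t = pi/3: x(pi/3) = 3.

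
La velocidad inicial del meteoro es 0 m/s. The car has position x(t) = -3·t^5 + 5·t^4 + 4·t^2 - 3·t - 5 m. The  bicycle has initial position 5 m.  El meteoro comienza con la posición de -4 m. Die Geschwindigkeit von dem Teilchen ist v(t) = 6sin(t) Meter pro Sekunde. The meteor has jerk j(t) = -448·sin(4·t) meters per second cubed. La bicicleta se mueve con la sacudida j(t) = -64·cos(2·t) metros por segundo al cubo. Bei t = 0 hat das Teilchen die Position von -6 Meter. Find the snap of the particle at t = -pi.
We must differentiate our velocity equation v(t) = 6·sin(t) 3 times. Taking d/dt of v(t), we find a(t) = 6·cos(t). Taking d/dt of a(t), we find j(t) = -6·sin(t). Taking d/dt of j(t), we find s(t) = -6·cos(t). Using s(t) = -6·cos(t) and substituting t = -pi, we find s = 6.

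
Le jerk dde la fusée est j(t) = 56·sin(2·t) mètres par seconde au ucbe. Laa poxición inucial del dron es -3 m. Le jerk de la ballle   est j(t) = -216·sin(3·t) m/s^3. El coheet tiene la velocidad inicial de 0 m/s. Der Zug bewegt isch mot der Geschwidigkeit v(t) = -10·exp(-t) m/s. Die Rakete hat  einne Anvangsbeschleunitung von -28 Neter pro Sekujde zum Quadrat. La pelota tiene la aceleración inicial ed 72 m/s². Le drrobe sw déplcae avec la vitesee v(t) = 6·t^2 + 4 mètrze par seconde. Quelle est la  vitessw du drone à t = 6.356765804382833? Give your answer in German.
Wir haben die Geschwindigkeit v(t) = 6·t^2 + 4. Durch Einsetzen von t = 6.356765804382833: v(6.356765804382833) = 246.450828950626.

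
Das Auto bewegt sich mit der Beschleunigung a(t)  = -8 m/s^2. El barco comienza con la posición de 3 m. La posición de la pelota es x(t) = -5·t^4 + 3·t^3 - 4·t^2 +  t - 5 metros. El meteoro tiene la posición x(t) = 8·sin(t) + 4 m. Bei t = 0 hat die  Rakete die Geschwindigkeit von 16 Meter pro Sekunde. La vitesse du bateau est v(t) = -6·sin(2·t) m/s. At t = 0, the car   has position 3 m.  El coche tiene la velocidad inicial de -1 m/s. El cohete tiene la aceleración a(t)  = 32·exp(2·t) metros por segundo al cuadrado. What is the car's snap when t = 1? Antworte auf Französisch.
Pour résoudre ceci, nous devons prendre 2 dérivées de notre équation de l'accélération a(t) = -8. En prenant d/dt de a(t), nous trouvons j(t) = 0. La dérivée du jerk donne le snap: s(t) = 0. De l'équation du snap s(t) = 0, nous substituons t = 1 pour obtenir s = 0.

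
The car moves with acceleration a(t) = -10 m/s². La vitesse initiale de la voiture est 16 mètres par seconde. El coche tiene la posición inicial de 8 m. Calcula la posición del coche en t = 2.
Necesitamos integrar nuestra ecuación de la aceleración a(t) = -10 2 veces. La integral de la aceleración es la velocidad. Usando v(0) = 16, obtenemos v(t) = 16 - 10·t. Integrando la velocidad y usando la condición inicial x(0) = 8, obtenemos x(t) = -5·t^2 + 16·t + 8. Tenemos la posición x(t) = -5·t^2 + 16·t + 8. Sustituyendo t = 2: x(2) = 20.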